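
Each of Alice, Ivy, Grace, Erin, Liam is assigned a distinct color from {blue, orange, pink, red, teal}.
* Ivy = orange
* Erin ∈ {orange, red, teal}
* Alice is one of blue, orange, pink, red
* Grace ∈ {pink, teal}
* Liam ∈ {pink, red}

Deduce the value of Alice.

Ivy must be orange (only option left). Strike orange from Alice, Erin.
The 4 still-open variables together cover exactly {blue, pink, red, teal} — 4 values for 4 variables — and blue appears only in Alice's list, so Alice = blue.

blue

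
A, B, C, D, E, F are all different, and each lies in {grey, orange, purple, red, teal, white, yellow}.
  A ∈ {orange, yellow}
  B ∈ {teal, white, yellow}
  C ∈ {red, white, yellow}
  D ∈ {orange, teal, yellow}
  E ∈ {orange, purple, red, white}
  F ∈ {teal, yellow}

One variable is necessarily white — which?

B

Among the 6 variables, purple fits only E (and all 6 values in {orange, purple, red, teal, white, yellow} must be used), so E = purple.
Among the 5 still-open variables, red fits only C (and all 5 values in {orange, red, teal, white, yellow} must be used), so C = red.
Among the 4 still-open variables, white fits only B (and all 4 values in {orange, teal, white, yellow} must be used), so B = white.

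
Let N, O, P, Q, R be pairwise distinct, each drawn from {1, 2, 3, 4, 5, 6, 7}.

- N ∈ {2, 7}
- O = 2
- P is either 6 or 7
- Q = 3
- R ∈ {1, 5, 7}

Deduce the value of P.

O must be 2 (only option left). Strike 2 from N.
Q has just one choice, so Q = 3.
N's domain is down to {7}, so N = 7. So P, R can't be 7.
So P = 6.

6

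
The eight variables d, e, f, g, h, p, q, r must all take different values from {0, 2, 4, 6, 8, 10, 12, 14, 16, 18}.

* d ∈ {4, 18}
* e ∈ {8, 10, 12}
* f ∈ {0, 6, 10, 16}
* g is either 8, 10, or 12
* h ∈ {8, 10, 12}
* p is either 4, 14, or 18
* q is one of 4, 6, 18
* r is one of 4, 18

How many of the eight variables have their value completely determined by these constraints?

d and r between them cover only {4, 18} — a naked pair. Remove those values from p, q.
p must be 14 (only option left).
q must be 6 (only option left). Remove 6 from f.
e, g, h between them cover only {8, 10, 12} — a naked triple. Remove those values from f.
Determined: p=14, q=6. The other variables each still have more than one consistent value. That makes 2.

2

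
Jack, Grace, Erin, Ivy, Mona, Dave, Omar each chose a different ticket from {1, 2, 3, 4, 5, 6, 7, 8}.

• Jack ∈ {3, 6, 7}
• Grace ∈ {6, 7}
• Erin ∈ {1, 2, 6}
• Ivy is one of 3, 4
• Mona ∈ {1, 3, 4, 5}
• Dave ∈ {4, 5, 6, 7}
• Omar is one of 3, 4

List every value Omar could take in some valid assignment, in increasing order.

3, 4

The 7 variables draw from only 7 values {1, 2, 3, 4, 5, 6, 7}, so each is used; only Erin can be 2, hence Erin = 2.
Among the 6 still-open variables, 1 fits only Mona (and all 6 values in {1, 3, 4, 5, 6, 7} must be used), so Mona = 1.
The 5 still-open variables draw from only 5 values {3, 4, 5, 6, 7}, so each is used; only Dave can be 5, hence Dave = 5.
Ivy and Omar share exactly the 2 values {3, 4}; by pigeonhole those values go to them, so strike 3, 4 from Jack.
No further eliminations apply; Omar can still be any of 3, 4.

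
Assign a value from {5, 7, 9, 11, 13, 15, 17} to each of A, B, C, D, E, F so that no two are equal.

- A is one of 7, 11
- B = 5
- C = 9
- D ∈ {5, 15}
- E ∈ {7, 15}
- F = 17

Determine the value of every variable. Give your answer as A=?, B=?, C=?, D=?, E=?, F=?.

A=11, B=5, C=9, D=15, E=7, F=17

B must be 5 (only option left). Remove 5 from D.
C's domain is down to {9}, so C = 9.
D has just one choice, so D = 15. Strike 15 from E.
E has just one choice, so E = 7. Eliminate 7 elsewhere: A.
F's domain is down to {17}, so F = 17.
That leaves A = 11.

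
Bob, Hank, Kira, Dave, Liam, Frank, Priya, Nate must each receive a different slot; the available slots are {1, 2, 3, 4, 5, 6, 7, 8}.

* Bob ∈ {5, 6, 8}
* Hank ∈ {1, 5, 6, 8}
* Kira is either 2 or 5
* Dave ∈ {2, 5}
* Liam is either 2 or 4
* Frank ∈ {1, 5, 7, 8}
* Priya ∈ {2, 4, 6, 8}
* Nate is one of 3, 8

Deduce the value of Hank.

The 8 variables draw from only 8 values {1, 2, 3, 4, 5, 6, 7, 8}, so each is used; only Nate can be 3, hence Nate = 3.
The 7 still-open variables draw from only 7 values {1, 2, 4, 5, 6, 7, 8}, so each is used; only Frank can be 7, hence Frank = 7.
Among the 6 still-open variables, 1 fits only Hank (and all 6 values in {1, 2, 4, 5, 6, 8} must be used), so Hank = 1.

1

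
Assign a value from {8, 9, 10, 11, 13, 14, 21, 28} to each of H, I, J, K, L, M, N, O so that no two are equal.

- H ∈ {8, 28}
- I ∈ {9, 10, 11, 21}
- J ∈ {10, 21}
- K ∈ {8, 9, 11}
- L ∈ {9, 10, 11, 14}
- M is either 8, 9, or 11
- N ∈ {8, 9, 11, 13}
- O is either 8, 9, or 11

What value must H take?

28

The 8 variables together cover exactly {8, 9, 10, 11, 13, 14, 21, 28} — 8 values for 8 variables — and 13 appears only in N's list, so N = 13.
The 7 still-open variables together cover exactly {8, 9, 10, 11, 14, 21, 28} — 7 values for 7 variables — and 14 appears only in L's list, so L = 14.
The 6 still-open variables draw from only 6 values {8, 9, 10, 11, 21, 28}, so each is used; only H can be 28, hence H = 28.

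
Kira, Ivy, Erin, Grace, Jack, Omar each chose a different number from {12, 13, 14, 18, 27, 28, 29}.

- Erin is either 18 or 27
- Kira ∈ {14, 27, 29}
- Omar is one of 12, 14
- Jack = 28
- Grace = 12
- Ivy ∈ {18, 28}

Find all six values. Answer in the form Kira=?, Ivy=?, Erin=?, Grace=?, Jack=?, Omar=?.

Kira=29, Ivy=18, Erin=27, Grace=12, Jack=28, Omar=14

Grace's domain is down to {12}, so Grace = 12. Remove 12 from Omar.
Jack has just one choice, so Jack = 28. So Ivy can't be 28.
Omar must be 14 (only option left). Eliminate 14 elsewhere: Kira.
Ivy must be 18 (only option left). Eliminate 18 elsewhere: Erin.
Erin's domain is down to {27}, so Erin = 27. Remove 27 from Kira.
Kira's domain is down to {29}, so Kira = 29.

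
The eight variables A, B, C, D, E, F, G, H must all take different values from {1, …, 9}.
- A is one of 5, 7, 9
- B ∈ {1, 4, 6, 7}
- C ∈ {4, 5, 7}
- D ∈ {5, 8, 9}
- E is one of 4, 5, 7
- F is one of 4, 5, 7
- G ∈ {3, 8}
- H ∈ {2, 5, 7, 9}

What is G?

3

C, E, F share exactly the 3 values {4, 5, 7}; by pigeonhole those values go to them, so strike 4, 5, 7 from A, B, D, H.
A's domain is down to {9}, so A = 9. Eliminate 9 elsewhere: D, H.
That leaves D = 8. Eliminate 8 elsewhere: G.
So G = 3.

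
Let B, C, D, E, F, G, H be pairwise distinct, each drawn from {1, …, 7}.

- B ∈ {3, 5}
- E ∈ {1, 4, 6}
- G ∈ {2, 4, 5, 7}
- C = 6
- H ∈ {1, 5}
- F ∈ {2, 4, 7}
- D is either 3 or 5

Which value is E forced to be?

4

C's domain is down to {6}, so C = 6. Remove 6 from E.
The 2 variables B and D are confined to {3, 5}, which locks those values in; drop them from G, H.
H's domain is down to {1}, so H = 1. Strike 1 from E.
So E = 4.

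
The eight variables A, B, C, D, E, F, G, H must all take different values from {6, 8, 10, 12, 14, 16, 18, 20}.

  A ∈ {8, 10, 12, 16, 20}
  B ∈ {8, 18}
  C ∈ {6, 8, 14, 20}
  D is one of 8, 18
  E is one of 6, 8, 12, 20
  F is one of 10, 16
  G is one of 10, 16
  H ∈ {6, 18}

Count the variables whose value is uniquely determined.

2

Among the 8 variables, 14 fits only C (and all 8 values in {6, 8, 10, 12, 14, 16, 18, 20} must be used), so C = 14.
B and D share exactly the 2 values {8, 18}; by pigeonhole those values go to them, so strike 8, 18 from A, E, H.
H must be 6 (only option left). Eliminate 6 elsewhere: E.
The 2 variables F and G are confined to {10, 16}, which locks those values in; drop them from A.
Determined: C=14, H=6. The other variables each still have more than one consistent value. That makes 2.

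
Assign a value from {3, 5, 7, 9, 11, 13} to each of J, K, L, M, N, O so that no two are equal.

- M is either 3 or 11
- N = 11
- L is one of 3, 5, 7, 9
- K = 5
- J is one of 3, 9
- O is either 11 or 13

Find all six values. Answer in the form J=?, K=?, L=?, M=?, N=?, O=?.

J=9, K=5, L=7, M=3, N=11, O=13

K must be 5 (only option left). Remove 5 from L.
N has just one choice, so N = 11. Strike 11 from M, O.
O must be 13 (only option left).
M has just one choice, so M = 3. Remove 3 from J, L.
That leaves J = 9. Remove 9 from L.
L's domain is down to {7}, so L = 7.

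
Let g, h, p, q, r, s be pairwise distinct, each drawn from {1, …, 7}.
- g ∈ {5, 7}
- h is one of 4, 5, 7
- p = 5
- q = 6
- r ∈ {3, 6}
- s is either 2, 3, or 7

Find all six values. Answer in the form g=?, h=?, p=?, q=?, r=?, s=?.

g=7, h=4, p=5, q=6, r=3, s=2

p must be 5 (only option left). Eliminate 5 elsewhere: g, h.
q has just one choice, so q = 6. So r can't be 6.
r has just one choice, so r = 3. Strike 3 from s.
That leaves g = 7. Eliminate 7 elsewhere: h, s.
h has just one choice, so h = 4.
s must be 2 (only option left).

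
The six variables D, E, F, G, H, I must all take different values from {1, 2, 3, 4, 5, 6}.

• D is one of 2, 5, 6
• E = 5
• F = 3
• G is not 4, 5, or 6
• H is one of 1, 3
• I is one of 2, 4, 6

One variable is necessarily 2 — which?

E must be 5 (only option left). Eliminate 5 elsewhere: D.
F's domain is down to {3}, so F = 3. Eliminate 3 elsewhere: G, H.
H has just one choice, so H = 1. Remove 1 from G.
So 2 goes to G.

G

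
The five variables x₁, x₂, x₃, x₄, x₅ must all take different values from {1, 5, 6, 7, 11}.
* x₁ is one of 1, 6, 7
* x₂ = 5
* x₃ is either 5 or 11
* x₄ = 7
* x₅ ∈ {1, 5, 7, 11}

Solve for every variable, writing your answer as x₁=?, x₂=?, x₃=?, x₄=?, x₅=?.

x₁=6, x₂=5, x₃=11, x₄=7, x₅=1

x₂'s domain is down to {5}, so x₂ = 5. So x₃, x₅ can't be 5.
x₃ must be 11 (only option left). Eliminate 11 elsewhere: x₅.
x₄ must be 7 (only option left). Strike 7 from x₁, x₅.
x₅ has just one choice, so x₅ = 1. So x₁ can't be 1.
x₁ has just one choice, so x₁ = 6.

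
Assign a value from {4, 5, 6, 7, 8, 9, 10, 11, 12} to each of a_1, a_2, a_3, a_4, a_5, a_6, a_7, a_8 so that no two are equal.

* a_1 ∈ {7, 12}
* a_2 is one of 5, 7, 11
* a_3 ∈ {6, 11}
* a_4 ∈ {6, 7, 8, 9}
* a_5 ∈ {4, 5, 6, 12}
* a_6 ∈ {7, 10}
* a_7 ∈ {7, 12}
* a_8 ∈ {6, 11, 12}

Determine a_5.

4

The 2 variables a_1 and a_7 are confined to {7, 12}, which locks those values in; drop them from a_2, a_4, a_5, a_6, a_8.
a_6 must be 10 (only option left).
a_3 and a_8 share exactly the 2 values {6, 11}; by pigeonhole those values go to them, so strike 6, 11 from a_2, a_4, a_5.
a_2's domain is down to {5}, so a_2 = 5. Remove 5 from a_5.
So a_5 = 4.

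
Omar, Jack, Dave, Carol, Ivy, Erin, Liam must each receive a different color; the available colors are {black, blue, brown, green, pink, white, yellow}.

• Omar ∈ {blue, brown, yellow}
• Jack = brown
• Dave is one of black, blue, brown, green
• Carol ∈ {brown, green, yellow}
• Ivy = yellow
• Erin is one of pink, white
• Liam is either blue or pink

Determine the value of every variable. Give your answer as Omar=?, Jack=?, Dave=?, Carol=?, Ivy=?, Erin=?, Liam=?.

Omar=blue, Jack=brown, Dave=black, Carol=green, Ivy=yellow, Erin=white, Liam=pink

Jack has just one choice, so Jack = brown. Eliminate brown elsewhere: Omar, Dave, Carol.
Ivy has just one choice, so Ivy = yellow. So Omar, Carol can't be yellow.
Omar has just one choice, so Omar = blue. Strike blue from Dave, Liam.
Carol's domain is down to {green}, so Carol = green. Strike green from Dave.
Liam has just one choice, so Liam = pink. Eliminate pink elsewhere: Erin.
Dave has just one choice, so Dave = black.
Erin's domain is down to {white}, so Erin = white.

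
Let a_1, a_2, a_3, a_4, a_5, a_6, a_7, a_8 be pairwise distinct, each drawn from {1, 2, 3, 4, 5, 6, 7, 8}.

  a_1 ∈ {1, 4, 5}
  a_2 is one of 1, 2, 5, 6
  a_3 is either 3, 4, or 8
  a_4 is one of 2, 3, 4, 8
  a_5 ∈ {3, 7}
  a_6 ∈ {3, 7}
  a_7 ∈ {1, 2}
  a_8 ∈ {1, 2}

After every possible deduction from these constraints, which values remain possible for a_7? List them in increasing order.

1, 2

Among the 8 variables, 6 fits only a_2 (and all 8 values in {1, 2, 3, 4, 5, 6, 7, 8} must be used), so a_2 = 6.
Among the 7 still-open variables, 5 fits only a_1 (and all 7 values in {1, 2, 3, 4, 5, 7, 8} must be used), so a_1 = 5.
a_5 and a_6 share exactly the 2 values {3, 7}; by pigeonhole those values go to them, so strike 3, 7 from a_3, a_4.
a_7 and a_8 share exactly the 2 values {1, 2}; by pigeonhole those values go to them, so strike 1, 2 from a_4.
No further eliminations apply; a_7 can still be any of 1, 2.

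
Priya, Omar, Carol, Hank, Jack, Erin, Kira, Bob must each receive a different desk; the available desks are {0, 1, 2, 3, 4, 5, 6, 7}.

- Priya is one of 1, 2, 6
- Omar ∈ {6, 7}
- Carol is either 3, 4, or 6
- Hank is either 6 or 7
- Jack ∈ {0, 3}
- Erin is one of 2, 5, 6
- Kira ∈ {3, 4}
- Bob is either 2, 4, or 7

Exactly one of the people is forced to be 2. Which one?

Bob

The 8 variables draw from only 8 values {0, 1, 2, 3, 4, 5, 6, 7}, so each is used; only Jack can be 0, hence Jack = 0.
The 7 still-open variables together cover exactly {1, 2, 3, 4, 5, 6, 7} — 7 values for 7 variables — and 1 appears only in Priya's list, so Priya = 1.
The 6 still-open variables together cover exactly {2, 3, 4, 5, 6, 7} — 6 values for 6 variables — and 5 appears only in Erin's list, so Erin = 5.
Among the 5 still-open variables, 2 fits only Bob (and all 5 values in {2, 3, 4, 6, 7} must be used), so Bob = 2.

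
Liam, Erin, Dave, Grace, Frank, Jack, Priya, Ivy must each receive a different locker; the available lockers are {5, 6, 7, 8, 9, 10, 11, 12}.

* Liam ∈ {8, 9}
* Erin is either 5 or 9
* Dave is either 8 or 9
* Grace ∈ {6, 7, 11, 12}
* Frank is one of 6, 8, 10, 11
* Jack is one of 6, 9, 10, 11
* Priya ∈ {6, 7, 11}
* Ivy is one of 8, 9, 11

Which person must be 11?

The 8 variables together cover exactly {5, 6, 7, 8, 9, 10, 11, 12} — 8 values for 8 variables — and 5 appears only in Erin's list, so Erin = 5.
Among the 7 still-open variables, 12 fits only Grace (and all 7 values in {6, 7, 8, 9, 10, 11, 12} must be used), so Grace = 12.
The 6 still-open variables draw from only 6 values {6, 7, 8, 9, 10, 11}, so each is used; only Priya can be 7, hence Priya = 7.
Liam and Dave share exactly the 2 values {8, 9}; by pigeonhole those values go to them, so strike 8, 9 from Frank, Jack, Ivy.
So 11 goes to Ivy.

Ivy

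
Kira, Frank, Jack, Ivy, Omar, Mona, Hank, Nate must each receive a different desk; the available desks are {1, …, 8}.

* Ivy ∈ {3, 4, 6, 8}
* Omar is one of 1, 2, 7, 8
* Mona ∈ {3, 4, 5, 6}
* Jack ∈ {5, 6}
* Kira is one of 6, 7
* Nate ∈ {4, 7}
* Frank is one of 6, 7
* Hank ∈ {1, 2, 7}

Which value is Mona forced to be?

3

The 2 variables Kira and Frank are confined to {6, 7}, which locks those values in; drop them from Jack, Ivy, Omar, Mona, Hank, Nate.
Jack must be 5 (only option left). Remove 5 from Mona.
Nate's domain is down to {4}, so Nate = 4. Strike 4 from Ivy, Mona.
So Mona = 3.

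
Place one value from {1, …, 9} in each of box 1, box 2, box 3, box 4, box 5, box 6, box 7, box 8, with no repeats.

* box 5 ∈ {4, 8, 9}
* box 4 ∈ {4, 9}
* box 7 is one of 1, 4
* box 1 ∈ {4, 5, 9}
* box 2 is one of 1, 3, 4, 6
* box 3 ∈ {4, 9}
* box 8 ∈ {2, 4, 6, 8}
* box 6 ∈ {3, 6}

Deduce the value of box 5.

The 8 variables draw from only 8 values {1, 2, 3, 4, 5, 6, 8, 9}, so each is used; only box 8 can be 2, hence box 8 = 2.
The 7 still-open variables together cover exactly {1, 3, 4, 5, 6, 8, 9} — 7 values for 7 variables — and 5 appears only in box 1's list, so box 1 = 5.
Among the 6 still-open variables, 8 fits only box 5 (and all 6 values in {1, 3, 4, 6, 8, 9} must be used), so box 5 = 8.

8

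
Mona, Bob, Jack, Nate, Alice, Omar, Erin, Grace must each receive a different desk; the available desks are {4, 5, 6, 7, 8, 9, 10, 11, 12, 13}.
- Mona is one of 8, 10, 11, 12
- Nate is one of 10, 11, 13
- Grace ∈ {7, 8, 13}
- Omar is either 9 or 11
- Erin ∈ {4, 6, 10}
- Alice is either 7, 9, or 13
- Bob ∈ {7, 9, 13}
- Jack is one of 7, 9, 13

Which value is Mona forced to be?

Bob, Jack, Alice share exactly the 3 values {7, 9, 13}; by pigeonhole those values go to them, so strike 7, 9, 13 from Nate, Omar, Grace.
Omar must be 11 (only option left). So Mona, Nate can't be 11.
That leaves Grace = 8. Strike 8 from Mona.
That leaves Nate = 10. Eliminate 10 elsewhere: Mona, Erin.
So Mona = 12.

12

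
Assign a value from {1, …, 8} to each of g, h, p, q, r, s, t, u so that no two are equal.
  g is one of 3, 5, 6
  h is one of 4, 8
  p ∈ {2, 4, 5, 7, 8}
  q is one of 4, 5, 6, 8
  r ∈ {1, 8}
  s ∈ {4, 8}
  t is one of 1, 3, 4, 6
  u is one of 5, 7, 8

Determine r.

1

The 8 variables draw from only 8 values {1, 2, 3, 4, 5, 6, 7, 8}, so each is used; only p can be 2, hence p = 2.
The 7 still-open variables draw from only 7 values {1, 3, 4, 5, 6, 7, 8}, so each is used; only u can be 7, hence u = 7.
h and s share exactly the 2 values {4, 8}; by pigeonhole those values go to them, so strike 4, 8 from q, r, t.
So r = 1.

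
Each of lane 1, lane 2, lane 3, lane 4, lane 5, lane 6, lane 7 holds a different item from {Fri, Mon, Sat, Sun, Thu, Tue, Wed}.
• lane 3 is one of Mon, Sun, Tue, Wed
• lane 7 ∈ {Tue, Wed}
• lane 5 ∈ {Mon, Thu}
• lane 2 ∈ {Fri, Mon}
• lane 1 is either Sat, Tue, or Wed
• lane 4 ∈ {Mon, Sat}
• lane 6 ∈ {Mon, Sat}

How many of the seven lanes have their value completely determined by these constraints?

3

The 7 variables draw from only 7 values {Fri, Mon, Sat, Sun, Thu, Tue, Wed}, so each is used; only lane 2 can be Fri, hence lane 2 = Fri.
The 6 still-open variables draw from only 6 values {Mon, Sat, Sun, Thu, Tue, Wed}, so each is used; only lane 3 can be Sun, hence lane 3 = Sun.
The 5 still-open variables together cover exactly {Mon, Sat, Thu, Tue, Wed} — 5 values for 5 variables — and Thu appears only in lane 5's list, so lane 5 = Thu.
lane 4 and lane 6 share exactly the 2 values {Mon, Sat}; by pigeonhole those values go to them, so strike Mon, Sat from lane 1.
Determined: lane 2=Fri, lane 3=Sun, lane 5=Thu. The other lanes each still have more than one consistent value. That makes 3.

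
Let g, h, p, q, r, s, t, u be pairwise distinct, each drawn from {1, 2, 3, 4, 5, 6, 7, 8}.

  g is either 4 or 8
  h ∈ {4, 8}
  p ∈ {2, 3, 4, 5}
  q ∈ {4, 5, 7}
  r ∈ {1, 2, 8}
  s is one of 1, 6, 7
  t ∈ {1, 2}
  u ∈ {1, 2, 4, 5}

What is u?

5

The 8 variables draw from only 8 values {1, 2, 3, 4, 5, 6, 7, 8}, so each is used; only p can be 3, hence p = 3.
Among the 7 still-open variables, 6 fits only s (and all 7 values in {1, 2, 4, 5, 6, 7, 8} must be used), so s = 6.
Among the 6 still-open variables, 7 fits only q (and all 6 values in {1, 2, 4, 5, 7, 8} must be used), so q = 7.
The 5 still-open variables draw from only 5 values {1, 2, 4, 5, 8}, so each is used; only u can be 5, hence u = 5.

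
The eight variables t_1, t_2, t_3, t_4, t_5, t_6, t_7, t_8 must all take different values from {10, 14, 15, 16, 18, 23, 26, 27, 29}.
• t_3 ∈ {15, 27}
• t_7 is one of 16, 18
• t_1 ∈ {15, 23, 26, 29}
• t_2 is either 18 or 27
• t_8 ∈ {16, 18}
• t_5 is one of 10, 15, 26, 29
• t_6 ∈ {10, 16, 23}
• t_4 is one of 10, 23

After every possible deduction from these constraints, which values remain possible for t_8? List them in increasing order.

16, 18

The 2 variables t_7 and t_8 are confined to {16, 18}, which locks those values in; drop them from t_2, t_6.
t_2 has just one choice, so t_2 = 27. So t_3 can't be 27.
That leaves t_3 = 15. Eliminate 15 elsewhere: t_1, t_5.
t_4 and t_6 share exactly the 2 values {10, 23}; by pigeonhole those values go to them, so strike 10, 23 from t_1, t_5.
No further eliminations apply; t_8 can still be any of 16, 18.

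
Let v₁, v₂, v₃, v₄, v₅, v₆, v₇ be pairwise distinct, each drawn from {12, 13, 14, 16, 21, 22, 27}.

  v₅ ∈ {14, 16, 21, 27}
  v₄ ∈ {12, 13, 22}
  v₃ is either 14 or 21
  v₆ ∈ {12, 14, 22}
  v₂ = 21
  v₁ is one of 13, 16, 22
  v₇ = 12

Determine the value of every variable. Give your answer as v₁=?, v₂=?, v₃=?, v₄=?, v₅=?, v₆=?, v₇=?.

v₂'s domain is down to {21}, so v₂ = 21. Eliminate 21 elsewhere: v₃, v₅.
v₃ must be 14 (only option left). Eliminate 14 elsewhere: v₅, v₆.
That leaves v₇ = 12. Eliminate 12 elsewhere: v₄, v₆.
v₆'s domain is down to {22}, so v₆ = 22. Strike 22 from v₁, v₄.
v₄ has just one choice, so v₄ = 13. So v₁ can't be 13.
That leaves v₁ = 16. So v₅ can't be 16.
v₅ must be 27 (only option left).

v₁=16, v₂=21, v₃=14, v₄=13, v₅=27, v₆=22, v₇=12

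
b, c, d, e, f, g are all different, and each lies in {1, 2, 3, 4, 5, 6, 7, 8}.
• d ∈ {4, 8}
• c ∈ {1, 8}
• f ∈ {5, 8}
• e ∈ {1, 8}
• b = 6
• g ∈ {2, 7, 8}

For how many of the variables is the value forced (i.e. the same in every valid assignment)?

3

b has just one choice, so b = 6.
c and e between them cover only {1, 8} — a naked pair. Remove those values from d, f, g.
d has just one choice, so d = 4.
f's domain is down to {5}, so f = 5.
Determined: b=6, d=4, f=5. The other variables each still have more than one consistent value. That makes 3.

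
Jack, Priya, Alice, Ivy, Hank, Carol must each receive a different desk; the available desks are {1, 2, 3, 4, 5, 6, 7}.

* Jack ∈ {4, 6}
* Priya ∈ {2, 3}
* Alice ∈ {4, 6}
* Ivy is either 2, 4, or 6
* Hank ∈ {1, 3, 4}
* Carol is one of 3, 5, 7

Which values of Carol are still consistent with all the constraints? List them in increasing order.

The 2 variables Jack and Alice are confined to {4, 6}, which locks those values in; drop them from Ivy, Hank.
Ivy must be 2 (only option left). Remove 2 from Priya.
Priya must be 3 (only option left). Eliminate 3 elsewhere: Hank, Carol.
Hank must be 1 (only option left).
No further eliminations apply; Carol can still be any of 5, 7.

5, 7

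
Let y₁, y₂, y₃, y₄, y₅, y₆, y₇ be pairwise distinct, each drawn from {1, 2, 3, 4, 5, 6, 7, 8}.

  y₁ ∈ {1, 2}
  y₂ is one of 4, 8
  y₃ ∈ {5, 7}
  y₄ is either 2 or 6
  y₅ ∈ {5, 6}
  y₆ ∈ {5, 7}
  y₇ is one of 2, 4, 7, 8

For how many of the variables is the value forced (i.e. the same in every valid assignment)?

The 7 variables draw from only 7 values {1, 2, 4, 5, 6, 7, 8}, so each is used; only y₁ can be 1, hence y₁ = 1.
y₃ and y₆ share exactly the 2 values {5, 7}; by pigeonhole those values go to them, so strike 5, 7 from y₅, y₇.
y₅ must be 6 (only option left). Strike 6 from y₄.
That leaves y₄ = 2. Strike 2 from y₇.
Determined: y₁=1, y₄=2, y₅=6. The other variables each still have more than one consistent value. That makes 3.

3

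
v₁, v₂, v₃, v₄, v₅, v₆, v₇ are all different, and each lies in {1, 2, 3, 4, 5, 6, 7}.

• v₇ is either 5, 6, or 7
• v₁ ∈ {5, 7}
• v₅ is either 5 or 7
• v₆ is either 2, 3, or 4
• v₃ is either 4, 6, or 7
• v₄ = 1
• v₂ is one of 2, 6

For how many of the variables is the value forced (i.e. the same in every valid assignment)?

v₄ has just one choice, so v₄ = 1.
Among the 6 still-open variables, 3 fits only v₆ (and all 6 values in {2, 3, 4, 5, 6, 7} must be used), so v₆ = 3.
Among the 5 still-open variables, 2 fits only v₂ (and all 5 values in {2, 4, 5, 6, 7} must be used), so v₂ = 2.
Among the 4 still-open variables, 4 fits only v₃ (and all 4 values in {4, 5, 6, 7} must be used), so v₃ = 4.
The 3 still-open variables draw from only 3 values {5, 6, 7}, so each is used; only v₇ can be 6, hence v₇ = 6.
Determined: v₂=2, v₃=4, v₄=1, v₆=3, v₇=6. The other variables each still have more than one consistent value. That makes 5.

5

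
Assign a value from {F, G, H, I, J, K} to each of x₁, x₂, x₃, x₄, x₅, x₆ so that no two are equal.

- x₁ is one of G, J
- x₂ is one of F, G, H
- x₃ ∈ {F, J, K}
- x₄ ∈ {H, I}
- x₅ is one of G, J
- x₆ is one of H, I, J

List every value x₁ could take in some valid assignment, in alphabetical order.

The 6 variables draw from only 6 values {F, G, H, I, J, K}, so each is used; only x₃ can be K, hence x₃ = K.
The 5 still-open variables draw from only 5 values {F, G, H, I, J}, so each is used; only x₂ can be F, hence x₂ = F.
x₁ and x₅ share exactly the 2 values {G, J}; by pigeonhole those values go to them, so strike G, J from x₆.
No further eliminations apply; x₁ can still be any of G, J.

G, J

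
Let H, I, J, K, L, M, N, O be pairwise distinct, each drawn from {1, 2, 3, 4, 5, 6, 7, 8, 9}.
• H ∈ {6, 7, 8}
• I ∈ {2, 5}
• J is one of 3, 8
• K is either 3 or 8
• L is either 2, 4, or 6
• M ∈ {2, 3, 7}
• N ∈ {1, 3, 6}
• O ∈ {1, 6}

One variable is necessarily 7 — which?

The 8 variables draw from only 8 values {1, 2, 3, 4, 5, 6, 7, 8}, so each is used; only L can be 4, hence L = 4.
The 7 still-open variables draw from only 7 values {1, 2, 3, 5, 6, 7, 8}, so each is used; only I can be 5, hence I = 5.
The 6 still-open variables together cover exactly {1, 2, 3, 6, 7, 8} — 6 values for 6 variables — and 2 appears only in M's list, so M = 2.
Among the 5 still-open variables, 7 fits only H (and all 5 values in {1, 3, 6, 7, 8} must be used), so H = 7.

H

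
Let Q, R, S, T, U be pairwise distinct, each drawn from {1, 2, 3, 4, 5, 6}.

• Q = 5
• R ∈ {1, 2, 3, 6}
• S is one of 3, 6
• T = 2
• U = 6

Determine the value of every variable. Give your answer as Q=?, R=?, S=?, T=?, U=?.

Q=5, R=1, S=3, T=2, U=6

Q has just one choice, so Q = 5.
That leaves T = 2. So R can't be 2.
U's domain is down to {6}, so U = 6. Eliminate 6 elsewhere: R, S.
S's domain is down to {3}, so S = 3. So R can't be 3.
R's domain is down to {1}, so R = 1.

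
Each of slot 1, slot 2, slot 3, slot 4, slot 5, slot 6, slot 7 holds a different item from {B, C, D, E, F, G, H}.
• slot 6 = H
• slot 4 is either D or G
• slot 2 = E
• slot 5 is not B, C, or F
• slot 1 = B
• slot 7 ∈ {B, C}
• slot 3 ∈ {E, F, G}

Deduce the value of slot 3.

F

slot 1's domain is down to {B}, so slot 1 = B. Strike B from slot 7.
slot 2 has just one choice, so slot 2 = E. So slot 3, slot 5 can't be E.
slot 6's domain is down to {H}, so slot 6 = H. Eliminate H elsewhere: slot 5.
slot 7 must be C (only option left).
Among the 3 still-open variables, F fits only slot 3 (and all 3 values in {D, F, G} must be used), so slot 3 = F.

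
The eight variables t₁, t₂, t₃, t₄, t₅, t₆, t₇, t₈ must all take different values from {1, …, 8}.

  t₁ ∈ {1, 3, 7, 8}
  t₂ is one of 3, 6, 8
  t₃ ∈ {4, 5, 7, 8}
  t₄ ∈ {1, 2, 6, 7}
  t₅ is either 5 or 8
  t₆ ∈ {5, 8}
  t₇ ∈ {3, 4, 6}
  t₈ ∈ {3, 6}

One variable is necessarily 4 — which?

t₇

The 8 variables draw from only 8 values {1, 2, 3, 4, 5, 6, 7, 8}, so each is used; only t₄ can be 2, hence t₄ = 2.
Among the 7 still-open variables, 1 fits only t₁ (and all 7 values in {1, 3, 4, 5, 6, 7, 8} must be used), so t₁ = 1.
The 6 still-open variables draw from only 6 values {3, 4, 5, 6, 7, 8}, so each is used; only t₃ can be 7, hence t₃ = 7.
The 5 still-open variables together cover exactly {3, 4, 5, 6, 8} — 5 values for 5 variables — and 4 appears only in t₇'s list, so t₇ = 4.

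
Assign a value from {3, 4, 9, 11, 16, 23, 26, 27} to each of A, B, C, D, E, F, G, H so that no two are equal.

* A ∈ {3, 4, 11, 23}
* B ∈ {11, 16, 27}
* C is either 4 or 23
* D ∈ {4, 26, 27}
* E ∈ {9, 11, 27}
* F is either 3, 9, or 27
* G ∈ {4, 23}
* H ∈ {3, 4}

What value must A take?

11

Among the 8 variables, 16 fits only B (and all 8 values in {3, 4, 9, 11, 16, 23, 26, 27} must be used), so B = 16.
The 7 still-open variables draw from only 7 values {3, 4, 9, 11, 23, 26, 27}, so each is used; only D can be 26, hence D = 26.
The 2 variables C and G are confined to {4, 23}, which locks those values in; drop them from A, H.
H must be 3 (only option left). Remove 3 from A, F.
So A = 11.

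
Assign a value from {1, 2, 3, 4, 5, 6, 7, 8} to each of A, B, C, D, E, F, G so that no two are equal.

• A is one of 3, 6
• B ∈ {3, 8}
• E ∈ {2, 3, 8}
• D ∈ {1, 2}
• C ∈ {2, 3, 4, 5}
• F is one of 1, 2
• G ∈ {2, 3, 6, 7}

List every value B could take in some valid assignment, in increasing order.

D and F between them cover only {1, 2} — a naked pair. Remove those values from C, E, G.
The 2 variables B and E are confined to {3, 8}, which locks those values in; drop them from A, C, G.
A has just one choice, so A = 6. Eliminate 6 elsewhere: G.
G must be 7 (only option left).
No further eliminations apply; B can still be any of 3, 8.

3, 8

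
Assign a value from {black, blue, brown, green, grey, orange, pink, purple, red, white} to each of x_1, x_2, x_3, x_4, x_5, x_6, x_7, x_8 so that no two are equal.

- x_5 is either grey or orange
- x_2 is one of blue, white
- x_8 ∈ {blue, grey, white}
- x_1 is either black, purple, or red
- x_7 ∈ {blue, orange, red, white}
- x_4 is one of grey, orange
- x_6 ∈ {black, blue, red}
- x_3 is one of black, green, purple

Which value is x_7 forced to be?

red

The 8 variables draw from only 8 values {black, blue, green, grey, orange, purple, red, white}, so each is used; only x_3 can be green, hence x_3 = green.
Among the 7 still-open variables, purple fits only x_1 (and all 7 values in {black, blue, grey, orange, purple, red, white} must be used), so x_1 = purple.
The 6 still-open variables together cover exactly {black, blue, grey, orange, red, white} — 6 values for 6 variables — and black appears only in x_6's list, so x_6 = black.
The 5 still-open variables draw from only 5 values {blue, grey, orange, red, white}, so each is used; only x_7 can be red, hence x_7 = red.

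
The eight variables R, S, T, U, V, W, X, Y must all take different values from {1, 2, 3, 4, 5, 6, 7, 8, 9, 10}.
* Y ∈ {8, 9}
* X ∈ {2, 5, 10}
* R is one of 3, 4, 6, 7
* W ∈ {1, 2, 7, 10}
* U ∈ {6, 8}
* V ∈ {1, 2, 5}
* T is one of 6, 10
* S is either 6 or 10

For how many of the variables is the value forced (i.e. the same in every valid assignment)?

The 2 variables S and T are confined to {6, 10}, which locks those values in; drop them from R, U, W, X.
U must be 8 (only option left). Eliminate 8 elsewhere: Y.
Y must be 9 (only option left).
Determined: U=8, Y=9. The other variables each still have more than one consistent value. That makes 2.

2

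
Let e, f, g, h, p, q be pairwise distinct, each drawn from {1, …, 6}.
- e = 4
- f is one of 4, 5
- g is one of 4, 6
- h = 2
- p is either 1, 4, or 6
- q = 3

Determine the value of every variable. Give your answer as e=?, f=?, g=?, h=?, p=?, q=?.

e has just one choice, so e = 4. Eliminate 4 elsewhere: f, g, p.
That leaves f = 5.
That leaves g = 6. Strike 6 from p.
h must be 2 (only option left).
p's domain is down to {1}, so p = 1.
q has just one choice, so q = 3.

e=4, f=5, g=6, h=2, p=1, q=3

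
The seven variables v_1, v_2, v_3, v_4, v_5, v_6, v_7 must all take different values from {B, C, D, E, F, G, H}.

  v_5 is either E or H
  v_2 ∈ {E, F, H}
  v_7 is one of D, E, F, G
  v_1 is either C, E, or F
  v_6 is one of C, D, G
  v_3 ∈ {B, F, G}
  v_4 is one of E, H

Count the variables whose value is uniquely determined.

3

The 7 variables draw from only 7 values {B, C, D, E, F, G, H}, so each is used; only v_3 can be B, hence v_3 = B.
v_4 and v_5 share exactly the 2 values {E, H}; by pigeonhole those values go to them, so strike E, H from v_1, v_2, v_7.
v_2's domain is down to {F}, so v_2 = F. So v_1, v_7 can't be F.
v_1 must be C (only option left). Strike C from v_6.
Determined: v_1=C, v_2=F, v_3=B. The other variables each still have more than one consistent value. That makes 3.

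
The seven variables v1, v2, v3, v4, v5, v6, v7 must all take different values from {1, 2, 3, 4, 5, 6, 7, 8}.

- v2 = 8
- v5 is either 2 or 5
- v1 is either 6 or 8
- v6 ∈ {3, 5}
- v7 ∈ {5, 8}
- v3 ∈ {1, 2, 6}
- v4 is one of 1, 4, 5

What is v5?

v2 has just one choice, so v2 = 8. Remove 8 from v1, v7.
v7's domain is down to {5}, so v7 = 5. Remove 5 from v4, v5, v6.
So v5 = 2.

2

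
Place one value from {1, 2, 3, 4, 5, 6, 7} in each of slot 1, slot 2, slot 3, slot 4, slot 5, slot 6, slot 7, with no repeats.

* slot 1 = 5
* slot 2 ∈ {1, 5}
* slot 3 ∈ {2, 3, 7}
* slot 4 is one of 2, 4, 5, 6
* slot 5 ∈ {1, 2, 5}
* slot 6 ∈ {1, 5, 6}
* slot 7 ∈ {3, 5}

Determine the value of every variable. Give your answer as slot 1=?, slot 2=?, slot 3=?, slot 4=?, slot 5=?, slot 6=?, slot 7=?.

slot 1 must be 5 (only option left). Eliminate 5 elsewhere: slot 2, slot 4, slot 5, slot 6, slot 7.
slot 2's domain is down to {1}, so slot 2 = 1. Remove 1 from slot 5, slot 6.
slot 5 has just one choice, so slot 5 = 2. Strike 2 from slot 3, slot 4.
slot 6's domain is down to {6}, so slot 6 = 6. Remove 6 from slot 4.
That leaves slot 7 = 3. So slot 3 can't be 3.
slot 3 must be 7 (only option left).
slot 4 must be 4 (only option left).

slot 1=5, slot 2=1, slot 3=7, slot 4=4, slot 5=2, slot 6=6, slot 7=3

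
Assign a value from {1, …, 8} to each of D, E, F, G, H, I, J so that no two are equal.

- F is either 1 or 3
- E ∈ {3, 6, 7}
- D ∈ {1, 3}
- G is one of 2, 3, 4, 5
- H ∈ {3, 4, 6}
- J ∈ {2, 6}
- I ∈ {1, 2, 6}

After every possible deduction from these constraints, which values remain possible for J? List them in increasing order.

Among the 7 variables, 5 fits only G (and all 7 values in {1, 2, 3, 4, 5, 6, 7} must be used), so G = 5.
The 6 still-open variables together cover exactly {1, 2, 3, 4, 6, 7} — 6 values for 6 variables — and 4 appears only in H's list, so H = 4.
The 5 still-open variables draw from only 5 values {1, 2, 3, 6, 7}, so each is used; only E can be 7, hence E = 7.
The 2 variables D and F are confined to {1, 3}, which locks those values in; drop them from I.
No further eliminations apply; J can still be any of 2, 6.

2, 6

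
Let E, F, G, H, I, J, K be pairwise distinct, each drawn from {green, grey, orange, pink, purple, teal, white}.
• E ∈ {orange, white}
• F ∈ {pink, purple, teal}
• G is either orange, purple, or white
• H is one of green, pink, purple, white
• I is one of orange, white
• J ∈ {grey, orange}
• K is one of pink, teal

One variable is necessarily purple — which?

The 7 variables together cover exactly {green, grey, orange, pink, purple, teal, white} — 7 values for 7 variables — and green appears only in H's list, so H = green.
Among the 6 still-open variables, grey fits only J (and all 6 values in {grey, orange, pink, purple, teal, white} must be used), so J = grey.
E and I share exactly the 2 values {orange, white}; by pigeonhole those values go to them, so strike orange, white from G.
So purple goes to G.

G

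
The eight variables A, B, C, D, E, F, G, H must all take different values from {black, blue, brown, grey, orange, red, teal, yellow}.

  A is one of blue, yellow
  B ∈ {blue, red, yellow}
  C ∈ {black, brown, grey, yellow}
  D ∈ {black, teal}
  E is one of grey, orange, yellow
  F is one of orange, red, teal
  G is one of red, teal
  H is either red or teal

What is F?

Among the 8 variables, brown fits only C (and all 8 values in {black, blue, brown, grey, orange, red, teal, yellow} must be used), so C = brown.
The 7 still-open variables together cover exactly {black, blue, grey, orange, red, teal, yellow} — 7 values for 7 variables — and black appears only in D's list, so D = black.
The 6 still-open variables together cover exactly {blue, grey, orange, red, teal, yellow} — 6 values for 6 variables — and grey appears only in E's list, so E = grey.
Among the 5 still-open variables, orange fits only F (and all 5 values in {blue, orange, red, teal, yellow} must be used), so F = orange.

orange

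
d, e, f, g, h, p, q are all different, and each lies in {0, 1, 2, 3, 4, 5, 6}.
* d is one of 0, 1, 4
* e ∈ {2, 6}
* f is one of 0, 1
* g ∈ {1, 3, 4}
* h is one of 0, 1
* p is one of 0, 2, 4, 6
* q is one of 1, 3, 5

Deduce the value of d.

4

The 7 variables together cover exactly {0, 1, 2, 3, 4, 5, 6} — 7 values for 7 variables — and 5 appears only in q's list, so q = 5.
The 6 still-open variables together cover exactly {0, 1, 2, 3, 4, 6} — 6 values for 6 variables — and 3 appears only in g's list, so g = 3.
f and h between them cover only {0, 1} — a naked pair. Remove those values from d, p.
So d = 4.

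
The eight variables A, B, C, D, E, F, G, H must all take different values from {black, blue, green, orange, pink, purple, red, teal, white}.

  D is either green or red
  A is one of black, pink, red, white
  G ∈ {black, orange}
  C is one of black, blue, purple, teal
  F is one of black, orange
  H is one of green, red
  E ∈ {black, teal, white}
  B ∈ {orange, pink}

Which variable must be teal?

D and H between them cover only {green, red} — a naked pair. Remove those values from A.
F and G share exactly the 2 values {black, orange}; by pigeonhole those values go to them, so strike black, orange from A, B, C, E.
That leaves B = pink. Remove pink from A.
That leaves A = white. Remove white from E.
So teal goes to E.

E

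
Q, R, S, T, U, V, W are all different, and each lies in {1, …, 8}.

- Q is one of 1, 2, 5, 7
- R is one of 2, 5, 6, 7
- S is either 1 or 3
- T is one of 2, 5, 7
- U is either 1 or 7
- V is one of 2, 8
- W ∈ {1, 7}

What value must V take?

The 7 variables together cover exactly {1, 2, 3, 5, 6, 7, 8} — 7 values for 7 variables — and 3 appears only in S's list, so S = 3.
Among the 6 still-open variables, 6 fits only R (and all 6 values in {1, 2, 5, 6, 7, 8} must be used), so R = 6.
Among the 5 still-open variables, 8 fits only V (and all 5 values in {1, 2, 5, 7, 8} must be used), so V = 8.

8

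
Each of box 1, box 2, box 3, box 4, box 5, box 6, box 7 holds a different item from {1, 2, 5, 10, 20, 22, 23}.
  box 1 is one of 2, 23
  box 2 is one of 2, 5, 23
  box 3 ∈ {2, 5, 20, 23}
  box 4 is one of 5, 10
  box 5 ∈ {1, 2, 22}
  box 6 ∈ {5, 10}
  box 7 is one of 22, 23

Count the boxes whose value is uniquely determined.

The 7 variables draw from only 7 values {1, 2, 5, 10, 20, 22, 23}, so each is used; only box 5 can be 1, hence box 5 = 1.
Among the 6 still-open variables, 20 fits only box 3 (and all 6 values in {2, 5, 10, 20, 22, 23} must be used), so box 3 = 20.
The 5 still-open variables draw from only 5 values {2, 5, 10, 22, 23}, so each is used; only box 7 can be 22, hence box 7 = 22.
box 4 and box 6 share exactly the 2 values {5, 10}; by pigeonhole those values go to them, so strike 5, 10 from box 2.
Determined: box 3=20, box 5=1, box 7=22. The other boxes each still have more than one consistent value. That makes 3.

3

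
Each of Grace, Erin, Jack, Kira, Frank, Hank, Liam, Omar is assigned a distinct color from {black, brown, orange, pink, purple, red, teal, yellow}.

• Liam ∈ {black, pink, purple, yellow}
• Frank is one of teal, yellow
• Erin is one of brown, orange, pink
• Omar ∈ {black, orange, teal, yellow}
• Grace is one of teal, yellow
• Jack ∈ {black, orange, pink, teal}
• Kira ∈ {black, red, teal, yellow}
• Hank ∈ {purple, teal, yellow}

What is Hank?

purple

The 8 variables draw from only 8 values {black, brown, orange, pink, purple, red, teal, yellow}, so each is used; only Erin can be brown, hence Erin = brown.
The 7 still-open variables together cover exactly {black, orange, pink, purple, red, teal, yellow} — 7 values for 7 variables — and red appears only in Kira's list, so Kira = red.
Grace and Frank share exactly the 2 values {teal, yellow}; by pigeonhole those values go to them, so strike teal, yellow from Jack, Hank, Liam, Omar.
So Hank = purple.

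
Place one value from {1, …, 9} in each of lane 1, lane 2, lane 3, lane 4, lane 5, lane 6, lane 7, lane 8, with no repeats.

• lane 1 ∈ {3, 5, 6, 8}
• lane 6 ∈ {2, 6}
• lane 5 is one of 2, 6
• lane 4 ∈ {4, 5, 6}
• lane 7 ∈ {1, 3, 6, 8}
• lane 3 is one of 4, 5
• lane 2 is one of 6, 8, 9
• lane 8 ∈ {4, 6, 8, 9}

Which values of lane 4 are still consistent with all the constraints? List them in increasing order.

The 8 variables together cover exactly {1, 2, 3, 4, 5, 6, 8, 9} — 8 values for 8 variables — and 1 appears only in lane 7's list, so lane 7 = 1.
Among the 7 still-open variables, 3 fits only lane 1 (and all 7 values in {2, 3, 4, 5, 6, 8, 9} must be used), so lane 1 = 3.
The 2 variables lane 5 and lane 6 are confined to {2, 6}, which locks those values in; drop them from lane 2, lane 4, lane 8.
lane 3 and lane 4 between them cover only {4, 5} — a naked pair. Remove those values from lane 8.
No further eliminations apply; lane 4 can still be any of 4, 5.

4, 5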